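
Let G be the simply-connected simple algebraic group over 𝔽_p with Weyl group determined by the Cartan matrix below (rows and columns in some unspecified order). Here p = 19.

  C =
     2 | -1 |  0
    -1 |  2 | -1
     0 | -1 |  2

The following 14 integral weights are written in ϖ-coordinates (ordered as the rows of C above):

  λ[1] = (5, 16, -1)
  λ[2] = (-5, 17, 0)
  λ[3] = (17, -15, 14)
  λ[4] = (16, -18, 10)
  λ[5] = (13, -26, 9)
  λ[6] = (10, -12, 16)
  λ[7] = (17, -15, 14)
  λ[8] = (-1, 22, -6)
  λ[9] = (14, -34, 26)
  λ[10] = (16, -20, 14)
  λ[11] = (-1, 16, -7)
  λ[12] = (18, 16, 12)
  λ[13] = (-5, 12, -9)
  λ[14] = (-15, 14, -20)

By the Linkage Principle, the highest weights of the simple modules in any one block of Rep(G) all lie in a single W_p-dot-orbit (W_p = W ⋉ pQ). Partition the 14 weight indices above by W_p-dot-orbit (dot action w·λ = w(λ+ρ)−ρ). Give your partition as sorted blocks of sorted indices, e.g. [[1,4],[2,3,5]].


Type A_3, rank 3, |W|=24; reorder rows/cols to standard.

Alcove-folded reps (p=19, 14 weights, presented ϖ-order):

  λ_1 → (2, 13, 4);  λ_2 → (4, 14, 1);  λ_3 → (4, 14, 1);  λ_4 → (0, 11, 6);  λ_5 → (4, 1, 8);  λ_6 → (0, 11, 6);  λ_7 → (4, 14, 1);  λ_8 → (4, 14, 1);  λ_9 → (4, 1, 8);  λ_10 → (2, 13, 4);  λ_11 → (0, 11, 6);  λ_12 → (0, 11, 6);  λ_13 → (4, 1, 8);  λ_14 → (4, 14, 1)

4 distinct reps among the 14 weights ⇒ 4 W_19-linkage classes:

[[1, 10], [2, 3, 7, 8, 14], [4, 6, 11, 12], [5, 9, 13]]


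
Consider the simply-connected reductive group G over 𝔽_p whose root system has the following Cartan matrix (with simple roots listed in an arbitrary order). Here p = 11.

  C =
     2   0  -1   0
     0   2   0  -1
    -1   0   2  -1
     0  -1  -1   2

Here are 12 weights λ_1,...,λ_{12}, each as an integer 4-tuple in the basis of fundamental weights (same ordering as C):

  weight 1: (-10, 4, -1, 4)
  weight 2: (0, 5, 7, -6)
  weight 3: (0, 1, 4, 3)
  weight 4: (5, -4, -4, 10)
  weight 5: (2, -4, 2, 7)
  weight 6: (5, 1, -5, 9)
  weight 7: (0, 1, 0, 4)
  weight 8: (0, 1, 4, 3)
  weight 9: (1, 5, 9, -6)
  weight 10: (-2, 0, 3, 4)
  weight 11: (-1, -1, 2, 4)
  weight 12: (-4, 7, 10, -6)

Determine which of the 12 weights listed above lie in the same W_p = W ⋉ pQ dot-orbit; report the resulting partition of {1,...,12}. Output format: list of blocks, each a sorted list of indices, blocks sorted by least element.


Dynkin diagram of C (from the 6 off-diagonal −1 entries): A_4.

Each λ_j+ρ reduced to Ā_11; 4-tuples below use C's row order:

  λ_1 → (0, 1, 5, 4) · λ_2 → (1, 1, 3, 5) · λ_3 → (0, 1, 5, 4) · λ_4 → (0, 0, 3, 5) · λ_5 → (0, 0, 3, 5) · λ_6 → (1, 1, 3, 5) · λ_7 → (1, 2, 1, 5) · λ_8 → (0, 1, 5, 4) · λ_9 → (0, 1, 5, 4) · λ_10 → (1, 1, 3, 5) · λ_11 → (0, 0, 3, 5) · λ_12 → (0, 0, 3, 5)

These 12 weights hit 4 W_11-dot-orbits; sizes (4, 3, 4, 1):

[[1, 3, 8, 9], [2, 6, 10], [4, 5, 11, 12], [7]]


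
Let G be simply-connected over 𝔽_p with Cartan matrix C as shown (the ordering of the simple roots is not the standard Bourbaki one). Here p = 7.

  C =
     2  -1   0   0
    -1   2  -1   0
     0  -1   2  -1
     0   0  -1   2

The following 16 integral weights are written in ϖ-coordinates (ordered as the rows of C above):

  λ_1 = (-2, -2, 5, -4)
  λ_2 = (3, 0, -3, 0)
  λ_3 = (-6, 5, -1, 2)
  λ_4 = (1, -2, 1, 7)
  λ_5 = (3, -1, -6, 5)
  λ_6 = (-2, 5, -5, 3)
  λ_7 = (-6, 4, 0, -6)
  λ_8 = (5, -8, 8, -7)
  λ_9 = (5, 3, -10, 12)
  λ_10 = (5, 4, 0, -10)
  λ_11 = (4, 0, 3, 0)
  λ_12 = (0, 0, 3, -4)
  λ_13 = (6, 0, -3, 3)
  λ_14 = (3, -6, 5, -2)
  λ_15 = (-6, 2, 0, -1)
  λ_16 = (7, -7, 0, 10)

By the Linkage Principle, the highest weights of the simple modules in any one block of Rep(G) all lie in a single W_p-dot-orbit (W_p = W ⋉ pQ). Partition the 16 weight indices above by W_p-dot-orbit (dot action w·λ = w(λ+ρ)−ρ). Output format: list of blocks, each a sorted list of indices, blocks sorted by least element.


Type A_4, rank 4, |W|=120; reorder rows/cols to standard.

Each λ_j+ρ reduced to Ā_7; 4-tuples below use C's row order:

    [1] (1, 1, 1, 3)
    [2] (3, 1, 0, 1)
    [3] (3, 1, 0, 1)
    [4] (1, 1, 1, 3)
    [5] (1, 4, 0, 1)
    [6] (1, 1, 4, 0)
    [7] (1, 4, 0, 1)
    [8] (1, 1, 4, 0)
    [9] (3, 1, 0, 1)
    [10] (1, 1, 1, 3)
    [11] (1, 1, 1, 3)
    [12] (1, 1, 1, 3)
    [13] (3, 1, 0, 1)
    [14] (1, 4, 0, 1)
    [15] (3, 1, 0, 1)
    [16] (1, 4, 0, 1)

Grouping the 16 weights by Ā_7-representative: 4 linkage classes.

[[1, 4, 10, 11, 12], [2, 3, 9, 13, 15], [5, 7, 14, 16], [6, 8]]


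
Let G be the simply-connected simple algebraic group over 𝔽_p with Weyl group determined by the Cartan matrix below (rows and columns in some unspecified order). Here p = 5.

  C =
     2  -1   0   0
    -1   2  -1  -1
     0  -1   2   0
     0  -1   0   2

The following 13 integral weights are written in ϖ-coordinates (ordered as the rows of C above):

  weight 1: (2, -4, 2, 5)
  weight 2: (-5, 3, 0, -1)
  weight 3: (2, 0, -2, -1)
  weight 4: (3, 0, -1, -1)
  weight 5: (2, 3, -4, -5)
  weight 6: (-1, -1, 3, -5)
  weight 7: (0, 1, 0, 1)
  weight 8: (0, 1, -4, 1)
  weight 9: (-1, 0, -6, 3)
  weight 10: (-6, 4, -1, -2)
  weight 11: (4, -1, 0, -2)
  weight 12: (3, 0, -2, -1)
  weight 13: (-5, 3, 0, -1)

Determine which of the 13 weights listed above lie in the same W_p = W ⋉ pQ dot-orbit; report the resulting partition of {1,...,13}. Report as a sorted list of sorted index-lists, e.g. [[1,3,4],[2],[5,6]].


D_4 Cartan matrix, 4 simple roots permuted; ρ=(1,1,1,1).

Each λ_j+ρ reduced to Ā_5; 4-tuples below use C's row order:

  λ_1 → (0, 1, 0, 1) · λ_2 → (4, 0, 1, 0) · λ_3 → (3, 0, 1, 0) · λ_4 → (4, 0, 0, 0) · λ_5 → (0, 1, 0, 1) · λ_6 → (4, 0, 0, 0) · λ_7 → (0, 1, 0, 1) · λ_8 → (0, 1, 2, 1) · λ_9 → (4, 0, 1, 0) · λ_10 → (4, 0, 1, 0) · λ_11 → (4, 0, 0, 0) · λ_12 → (4, 0, 1, 0) · λ_13 → (4, 0, 1, 0)

These 13 weights hit 5 W_5-dot-orbits; sizes (3, 5, 1, 3, 1):

[[1, 5, 7], [2, 9, 10, 12, 13], [3], [4, 6, 11], [8]]


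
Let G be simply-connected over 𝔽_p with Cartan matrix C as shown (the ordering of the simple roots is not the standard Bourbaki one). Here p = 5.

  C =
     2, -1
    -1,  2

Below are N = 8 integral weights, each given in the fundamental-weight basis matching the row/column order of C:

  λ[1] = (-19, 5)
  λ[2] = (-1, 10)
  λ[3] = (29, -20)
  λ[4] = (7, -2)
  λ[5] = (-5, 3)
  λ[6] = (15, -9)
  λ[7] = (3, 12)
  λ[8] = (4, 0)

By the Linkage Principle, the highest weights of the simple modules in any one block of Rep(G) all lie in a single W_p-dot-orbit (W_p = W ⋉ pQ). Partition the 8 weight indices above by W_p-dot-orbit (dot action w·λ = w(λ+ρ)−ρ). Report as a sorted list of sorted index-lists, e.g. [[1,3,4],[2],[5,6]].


Cartan matrix: type A_2 (|W|=6); un-permuting the 2 rows.

λ_j+ρ reflected into Ā_5 (⟨·,θ^∨⟩≤5); 2-tuples as given:

  λ_1+ρ ↦ (2, 2) · λ_2+ρ ↦ (4, 0) · λ_3+ρ ↦ (4, 0) · λ_4+ρ ↦ (2, 2) · λ_5+ρ ↦ (4, 0) · λ_6+ρ ↦ (2, 2) · λ_7+ρ ↦ (2, 2) · λ_8+ρ ↦ (4, 0)

The 8 indices split into 2 linkage classes (same alcove rep ⇔ same W_5-dot-orbit):

[[1, 4, 6, 7], [2, 3, 5, 8]]


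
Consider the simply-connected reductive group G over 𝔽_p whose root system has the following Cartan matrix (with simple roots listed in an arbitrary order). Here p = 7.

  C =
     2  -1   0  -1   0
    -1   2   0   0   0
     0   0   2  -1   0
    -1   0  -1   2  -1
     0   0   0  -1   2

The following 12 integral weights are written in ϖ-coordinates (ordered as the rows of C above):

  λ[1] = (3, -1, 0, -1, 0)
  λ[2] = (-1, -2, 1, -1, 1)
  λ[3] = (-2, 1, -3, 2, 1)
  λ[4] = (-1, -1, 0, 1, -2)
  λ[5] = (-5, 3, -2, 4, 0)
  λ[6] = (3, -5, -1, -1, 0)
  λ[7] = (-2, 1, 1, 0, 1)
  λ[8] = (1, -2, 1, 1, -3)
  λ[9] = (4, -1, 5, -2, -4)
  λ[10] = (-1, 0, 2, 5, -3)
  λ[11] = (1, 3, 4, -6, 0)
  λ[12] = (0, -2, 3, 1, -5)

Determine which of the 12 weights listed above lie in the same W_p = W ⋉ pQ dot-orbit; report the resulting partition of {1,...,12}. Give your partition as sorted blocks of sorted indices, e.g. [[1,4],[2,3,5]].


C ↔ D_5 under row/col permutation; |W(D_5)| = 1920.

Alcove-folded reps (p=7, 12 weights, presented ϖ-order):

  λ_1 → (1, 0, 1, 0, 1) · λ_2 → (0, 0, 1, 1, 1) · λ_3 → (1, 1, 2, 0, 2) · λ_4 → (0, 0, 1, 1, 1) · λ_5 → (1, 0, 1, 0, 1) · λ_6 → (0, 4, 0, 0, 1) · λ_7 → (1, 1, 2, 0, 2) · λ_8 → (1, 1, 2, 0, 2) · λ_9 → (0, 3, 2, 0, 1) · λ_10 → (0, 4, 0, 0, 1) · λ_11 → (1, 1, 2, 0, 2) · λ_12 → (1, 1, 2, 0, 2)

Linkage partition of the 12 weights (5 classes, p=7):

[[1, 5], [2, 4], [3, 7, 8, 11, 12], [6, 10], [9]]


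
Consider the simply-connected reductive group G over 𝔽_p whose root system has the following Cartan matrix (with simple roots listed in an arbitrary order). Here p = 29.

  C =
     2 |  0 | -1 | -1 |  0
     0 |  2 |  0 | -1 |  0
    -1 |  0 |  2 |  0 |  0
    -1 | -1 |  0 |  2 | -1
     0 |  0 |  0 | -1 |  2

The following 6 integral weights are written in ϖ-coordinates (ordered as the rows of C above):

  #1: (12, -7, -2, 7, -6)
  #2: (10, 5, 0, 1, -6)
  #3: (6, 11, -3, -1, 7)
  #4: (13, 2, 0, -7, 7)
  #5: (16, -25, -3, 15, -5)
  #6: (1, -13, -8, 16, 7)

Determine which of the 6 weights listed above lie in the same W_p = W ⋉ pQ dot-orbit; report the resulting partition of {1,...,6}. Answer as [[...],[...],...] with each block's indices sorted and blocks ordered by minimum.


Cartan matrix: type D_5 (|W|=1920); un-permuting the 5 rows.

Each λ_j+ρ reduced to Ā_29; 5-tuples below use C's row order:

  1: (8, 3, 1, 3, 2)
  2: (8, 3, 1, 3, 2)
  3: (2, 12, 2, 0, 8)
  4: (8, 3, 1, 3, 2)
  5: (2, 12, 2, 0, 8)
  6: (2, 12, 2, 0, 8)

Partition of {1..6} into 2 W_29-dot-orbits:

[[1, 2, 4], [3, 5, 6]]


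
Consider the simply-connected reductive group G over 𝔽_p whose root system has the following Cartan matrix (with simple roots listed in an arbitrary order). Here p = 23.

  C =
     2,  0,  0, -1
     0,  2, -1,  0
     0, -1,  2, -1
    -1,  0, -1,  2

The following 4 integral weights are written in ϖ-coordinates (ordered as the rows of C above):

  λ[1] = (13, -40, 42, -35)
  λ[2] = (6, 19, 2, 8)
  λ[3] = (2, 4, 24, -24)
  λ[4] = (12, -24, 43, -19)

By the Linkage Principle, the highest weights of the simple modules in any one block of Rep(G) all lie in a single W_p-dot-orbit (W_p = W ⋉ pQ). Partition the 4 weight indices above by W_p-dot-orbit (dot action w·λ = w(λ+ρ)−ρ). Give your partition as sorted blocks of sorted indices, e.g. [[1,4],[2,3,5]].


A_4 Cartan matrix, 4 simple roots permuted; ρ=(1,1,1,1).

W_23-reps of the 4 weights in Ā_23 (same 4-coord order as C):

  λ_1+ρ ↦ (9, 4, 3, 0);  λ_2+ρ ↦ (9, 4, 3, 0);  λ_3+ρ ↦ (13, 2, 0, 3);  λ_4+ρ ↦ (13, 2, 0, 3)

2 distinct reps among the 4 weights ⇒ 2 W_23-linkage classes:

[[1, 2], [3, 4]]


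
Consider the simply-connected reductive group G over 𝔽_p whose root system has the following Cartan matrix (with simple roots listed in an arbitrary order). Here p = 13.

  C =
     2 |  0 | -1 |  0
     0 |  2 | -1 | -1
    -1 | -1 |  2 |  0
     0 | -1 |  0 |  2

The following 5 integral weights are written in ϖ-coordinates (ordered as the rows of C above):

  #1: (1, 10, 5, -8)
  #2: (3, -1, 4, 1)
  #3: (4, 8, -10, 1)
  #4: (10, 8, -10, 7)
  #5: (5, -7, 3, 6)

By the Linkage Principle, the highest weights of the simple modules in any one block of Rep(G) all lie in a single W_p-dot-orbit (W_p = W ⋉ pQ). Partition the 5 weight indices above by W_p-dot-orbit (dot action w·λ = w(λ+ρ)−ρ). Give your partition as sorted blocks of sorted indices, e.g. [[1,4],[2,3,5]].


Root system A_4: the 4×4 matrix C matches after relabeling.

Folding the 5 weights λ_j+ρ into Ā_13 (reps in the given 4-coord order):

  [1] (4, 4, 2, 1)
  [2] (4, 0, 5, 2)
  [3] (4, 0, 5, 2)
  [4] (4, 0, 5, 2)
  [5] (4, 4, 2, 1)

The 5 indices split into 2 linkage classes (same alcove rep ⇔ same W_13-dot-orbit):

[[1, 5], [2, 3, 4]]


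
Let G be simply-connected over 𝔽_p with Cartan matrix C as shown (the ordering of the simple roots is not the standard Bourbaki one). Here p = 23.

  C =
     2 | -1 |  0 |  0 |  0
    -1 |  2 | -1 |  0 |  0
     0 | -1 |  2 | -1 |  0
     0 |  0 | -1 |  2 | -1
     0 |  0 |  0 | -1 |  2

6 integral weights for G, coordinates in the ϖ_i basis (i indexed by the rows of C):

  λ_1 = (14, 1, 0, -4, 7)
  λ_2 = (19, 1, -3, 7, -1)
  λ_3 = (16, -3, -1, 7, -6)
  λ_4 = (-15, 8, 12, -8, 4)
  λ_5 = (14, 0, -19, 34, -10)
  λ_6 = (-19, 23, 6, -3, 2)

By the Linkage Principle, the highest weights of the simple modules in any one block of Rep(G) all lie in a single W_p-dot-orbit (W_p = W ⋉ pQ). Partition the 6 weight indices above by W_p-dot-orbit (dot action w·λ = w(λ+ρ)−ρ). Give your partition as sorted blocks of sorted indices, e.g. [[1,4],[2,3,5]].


Cartan matrix: type A_5 (|W|=720); un-permuting the 5 rows.

λ_j+ρ reflected into Ā_23 (⟨·,θ^∨⟩≤23); 5-tuples as given:

  1: (15, 0, 2, 1, 5) · 2: (15, 0, 2, 1, 5) · 3: (15, 0, 2, 1, 5) · 4: (9, 5, 1, 5, 2) · 5: (9, 5, 1, 5, 2) · 6: (9, 5, 1, 5, 2)

Partition of {1..6} into 2 W_23-dot-orbits:

[[1, 2, 3], [4, 5, 6]]


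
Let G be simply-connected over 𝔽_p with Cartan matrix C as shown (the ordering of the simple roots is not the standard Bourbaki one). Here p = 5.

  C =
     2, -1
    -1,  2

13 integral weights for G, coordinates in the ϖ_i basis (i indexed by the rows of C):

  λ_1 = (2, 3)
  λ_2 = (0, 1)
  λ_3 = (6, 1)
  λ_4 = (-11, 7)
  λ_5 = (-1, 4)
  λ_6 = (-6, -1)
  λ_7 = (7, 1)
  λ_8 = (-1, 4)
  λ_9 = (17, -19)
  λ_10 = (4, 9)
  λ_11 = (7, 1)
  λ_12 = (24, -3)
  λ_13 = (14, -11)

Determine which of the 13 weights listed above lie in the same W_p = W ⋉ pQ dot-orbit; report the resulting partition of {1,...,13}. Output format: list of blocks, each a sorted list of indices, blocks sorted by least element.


A_2 Cartan matrix, 2 simple roots permuted; ρ=(1,1).

Ā_5 reps of the 13 weights (A_2, coords as presented):

  λ_1 → (1, 2);  λ_2 → (1, 2);  λ_3 → (1, 2);  λ_4 → (0, 3);  λ_5 → (0, 5);  λ_6 → (0, 5);  λ_7 → (0, 3);  λ_8 → (0, 5);  λ_9 → (0, 3);  λ_10 → (0, 5);  λ_11 → (0, 3);  λ_12 → (0, 3);  λ_13 → (0, 5)

Linkage partition of the 13 weights (3 classes, p=5):

[[1, 2, 3], [4, 7, 9, 11, 12], [5, 6, 8, 10, 13]]


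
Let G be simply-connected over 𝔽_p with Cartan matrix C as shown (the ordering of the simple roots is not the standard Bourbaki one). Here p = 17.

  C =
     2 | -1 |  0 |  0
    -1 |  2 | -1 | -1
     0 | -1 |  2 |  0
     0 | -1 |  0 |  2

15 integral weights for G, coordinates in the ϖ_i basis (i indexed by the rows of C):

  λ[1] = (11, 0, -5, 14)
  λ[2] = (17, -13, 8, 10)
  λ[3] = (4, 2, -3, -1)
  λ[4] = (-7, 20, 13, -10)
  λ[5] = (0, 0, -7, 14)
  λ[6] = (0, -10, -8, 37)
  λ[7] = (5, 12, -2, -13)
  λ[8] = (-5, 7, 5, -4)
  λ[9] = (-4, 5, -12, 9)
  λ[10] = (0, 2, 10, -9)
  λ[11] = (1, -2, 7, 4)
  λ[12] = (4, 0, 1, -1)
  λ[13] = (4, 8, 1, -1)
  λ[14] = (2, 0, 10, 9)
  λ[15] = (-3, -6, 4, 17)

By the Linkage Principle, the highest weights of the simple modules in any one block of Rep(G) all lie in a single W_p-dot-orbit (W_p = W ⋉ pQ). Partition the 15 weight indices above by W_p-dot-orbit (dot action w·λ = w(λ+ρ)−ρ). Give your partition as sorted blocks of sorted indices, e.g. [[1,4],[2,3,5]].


Dynkin diagram of C (from the 6 off-diagonal −1 entries): D_4.

Alcove-folded reps (p=17, 15 weights, presented ϖ-order):

  [1] (1, 1, 7, 4);  [2] (5, 1, 2, 0);  [3] (5, 1, 2, 0);  [4] (5, 3, 3, 2);  [5] (4, 1, 1, 10);  [6] (1, 1, 7, 4);  [7] (4, 1, 1, 10);  [8] (4, 1, 6, 3);  [9] (5, 3, 3, 2);  [10] (4, 1, 6, 3);  [11] (1, 1, 7, 4);  [12] (5, 1, 2, 0);  [13] (5, 1, 2, 0);  [14] (5, 3, 3, 2);  [15] (4, 1, 1, 10)

The 15 indices split into 5 linkage classes (same alcove rep ⇔ same W_17-dot-orbit):

[[1, 6, 11], [2, 3, 12, 13], [4, 9, 14], [5, 7, 15], [8, 10]]


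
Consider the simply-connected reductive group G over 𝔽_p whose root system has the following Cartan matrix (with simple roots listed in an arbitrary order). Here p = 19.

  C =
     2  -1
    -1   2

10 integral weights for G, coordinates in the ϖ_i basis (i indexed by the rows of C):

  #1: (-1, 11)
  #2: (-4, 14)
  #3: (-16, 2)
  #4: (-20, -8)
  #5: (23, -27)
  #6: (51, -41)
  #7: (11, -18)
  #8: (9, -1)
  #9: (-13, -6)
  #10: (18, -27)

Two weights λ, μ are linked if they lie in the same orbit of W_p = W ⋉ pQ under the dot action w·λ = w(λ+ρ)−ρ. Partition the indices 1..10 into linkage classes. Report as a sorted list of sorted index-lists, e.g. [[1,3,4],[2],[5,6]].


A_2 Cartan matrix, 2 simple roots permuted; ρ=(1,1).

Ā_19 reps of the 10 weights (A_2, coords as presented):

  1: (0, 12) · 2: (3, 12) · 3: (3, 12) · 4: (0, 12) · 5: (5, 12) · 6: (5, 12) · 7: (5, 12) · 8: (10, 0) · 9: (5, 12) · 10: (0, 12)

4 distinct reps among the 10 weights ⇒ 4 W_19-linkage classes:

[[1, 4, 10], [2, 3], [5, 6, 7, 9], [8]]


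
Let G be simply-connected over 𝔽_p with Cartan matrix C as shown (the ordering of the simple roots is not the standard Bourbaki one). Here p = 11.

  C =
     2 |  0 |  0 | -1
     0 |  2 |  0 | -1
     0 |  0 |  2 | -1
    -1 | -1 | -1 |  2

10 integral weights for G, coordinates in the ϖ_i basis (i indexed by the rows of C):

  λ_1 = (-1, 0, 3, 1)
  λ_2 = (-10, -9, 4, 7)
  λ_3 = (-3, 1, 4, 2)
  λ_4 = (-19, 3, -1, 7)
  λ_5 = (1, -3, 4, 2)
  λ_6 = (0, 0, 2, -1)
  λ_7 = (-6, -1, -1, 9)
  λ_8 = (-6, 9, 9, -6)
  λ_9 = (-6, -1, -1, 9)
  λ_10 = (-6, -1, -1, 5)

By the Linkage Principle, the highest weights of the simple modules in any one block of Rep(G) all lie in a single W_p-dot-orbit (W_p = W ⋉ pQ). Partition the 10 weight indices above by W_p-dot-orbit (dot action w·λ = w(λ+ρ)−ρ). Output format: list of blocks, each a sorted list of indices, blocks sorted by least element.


Root system D_4: the 4×4 matrix C matches after relabeling.

Each λ_j+ρ reduced to Ā_11; 4-tuples below use C's row order:

    λ_1 → (0, 1, 4, 2)
    λ_2 → (0, 1, 4, 2)
    λ_3 → (2, 2, 5, 1)
    λ_4 → (1, 1, 3, 0)
    λ_5 → (2, 2, 5, 1)
    λ_6 → (1, 1, 3, 0)
    λ_7 → (5, 0, 0, 1)
    λ_8 → (5, 0, 0, 1)
    λ_9 → (5, 0, 0, 1)
    λ_10 → (5, 0, 0, 1)

These 10 weights hit 4 W_11-dot-orbits; sizes (2, 2, 2, 4):

[[1, 2], [3, 5], [4, 6], [7, 8, 9, 10]]


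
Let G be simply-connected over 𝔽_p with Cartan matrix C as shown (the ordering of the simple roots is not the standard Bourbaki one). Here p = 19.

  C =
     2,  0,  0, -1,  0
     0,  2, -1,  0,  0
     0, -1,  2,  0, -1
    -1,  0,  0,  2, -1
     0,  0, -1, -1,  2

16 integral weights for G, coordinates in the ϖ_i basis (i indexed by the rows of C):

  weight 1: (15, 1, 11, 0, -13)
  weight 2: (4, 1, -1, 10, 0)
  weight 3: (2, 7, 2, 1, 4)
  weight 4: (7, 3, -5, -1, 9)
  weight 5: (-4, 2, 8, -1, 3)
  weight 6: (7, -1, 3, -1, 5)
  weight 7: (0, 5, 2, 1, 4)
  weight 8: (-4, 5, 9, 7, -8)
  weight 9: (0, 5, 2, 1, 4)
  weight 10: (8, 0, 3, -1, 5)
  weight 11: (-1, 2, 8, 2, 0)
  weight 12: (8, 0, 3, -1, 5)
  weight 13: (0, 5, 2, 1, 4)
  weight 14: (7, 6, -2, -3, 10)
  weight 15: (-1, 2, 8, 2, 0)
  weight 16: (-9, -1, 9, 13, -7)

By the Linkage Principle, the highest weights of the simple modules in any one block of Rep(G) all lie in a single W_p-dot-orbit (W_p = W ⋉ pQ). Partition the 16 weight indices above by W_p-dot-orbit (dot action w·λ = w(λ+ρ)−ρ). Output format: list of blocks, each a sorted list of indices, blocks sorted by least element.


A_5 Cartan matrix, 5 simple roots permuted; ρ=(1,1,1,1,1).

W_19-reps of the 16 weights in Ā_19 (same 5-coord order as C):

  1: (5, 2, 0, 11, 1);  2: (5, 2, 0, 11, 1);  3: (1, 6, 3, 2, 5);  4: (8, 0, 4, 0, 6);  5: (0, 3, 9, 3, 1);  6: (8, 0, 4, 0, 6);  7: (1, 6, 3, 2, 5);  8: (1, 6, 3, 2, 5);  9: (1, 6, 3, 2, 5);  10: (8, 0, 4, 0, 6);  11: (0, 3, 9, 3, 1);  12: (8, 0, 4, 0, 6);  13: (1, 6, 3, 2, 5);  14: (2, 2, 1, 2, 8);  15: (0, 3, 9, 3, 1);  16: (8, 0, 4, 0, 6)

Partition of {1..16} into 5 W_19-dot-orbits:

[[1, 2], [3, 7, 8, 9, 13], [4, 6, 10, 12, 16], [5, 11, 15], [14]]


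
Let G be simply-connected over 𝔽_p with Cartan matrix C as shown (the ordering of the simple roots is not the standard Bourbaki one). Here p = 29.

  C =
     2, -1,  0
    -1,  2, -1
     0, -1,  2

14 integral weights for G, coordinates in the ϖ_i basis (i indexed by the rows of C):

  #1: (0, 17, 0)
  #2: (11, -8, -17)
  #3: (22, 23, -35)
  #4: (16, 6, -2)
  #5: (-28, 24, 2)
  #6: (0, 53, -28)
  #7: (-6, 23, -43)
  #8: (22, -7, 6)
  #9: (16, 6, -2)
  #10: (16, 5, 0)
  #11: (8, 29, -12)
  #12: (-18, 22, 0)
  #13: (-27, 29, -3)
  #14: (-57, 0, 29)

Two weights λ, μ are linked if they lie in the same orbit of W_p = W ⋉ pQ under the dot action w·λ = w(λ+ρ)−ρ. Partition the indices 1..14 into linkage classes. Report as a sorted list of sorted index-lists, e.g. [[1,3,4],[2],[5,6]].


Root system A_3: the 3×3 matrix C matches after relabeling.

Each λ_j+ρ reduced to Ā_29; 3-tuples below use C's row order:

  λ_1+ρ ↦ (1, 18, 1)
  λ_2+ρ ↦ (11, 5, 7)
  λ_3+ρ ↦ (5, 5, 6)
  λ_4+ρ ↦ (17, 6, 1)
  λ_5+ρ ↦ (25, 2, 1)
  λ_6+ρ ↦ (25, 2, 1)
  λ_7+ρ ↦ (5, 5, 6)
  λ_8+ρ ↦ (17, 6, 1)
  λ_9+ρ ↦ (17, 6, 1)
  λ_10+ρ ↦ (17, 6, 1)
  λ_11+ρ ↦ (1, 18, 1)
  λ_12+ρ ↦ (17, 6, 1)
  λ_13+ρ ↦ (25, 2, 1)
  λ_14+ρ ↦ (25, 2, 1)

Linkage partition of the 14 weights (5 classes, p=29):

[[1, 11], [2], [3, 7], [4, 8, 9, 10, 12], [5, 6, 13, 14]]


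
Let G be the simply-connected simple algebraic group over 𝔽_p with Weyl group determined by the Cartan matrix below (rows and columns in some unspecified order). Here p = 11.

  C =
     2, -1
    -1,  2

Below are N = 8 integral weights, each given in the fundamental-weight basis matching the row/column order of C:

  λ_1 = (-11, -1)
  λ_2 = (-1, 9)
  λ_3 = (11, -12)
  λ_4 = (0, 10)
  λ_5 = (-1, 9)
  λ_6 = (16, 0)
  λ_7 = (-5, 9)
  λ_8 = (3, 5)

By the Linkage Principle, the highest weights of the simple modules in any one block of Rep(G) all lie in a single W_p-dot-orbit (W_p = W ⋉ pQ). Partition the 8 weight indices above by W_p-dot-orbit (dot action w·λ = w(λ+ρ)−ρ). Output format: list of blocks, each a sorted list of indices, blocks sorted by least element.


C ↔ A_2 under row/col permutation; |W(A_2)| = 6.

Folding the 8 weights λ_j+ρ into Ā_11 (reps in the given 2-coord order):

    λ_1 → (0, 10)
    λ_2 → (0, 10)
    λ_3 → (0, 10)
    λ_4 → (0, 10)
    λ_5 → (0, 10)
    λ_6 → (4, 6)
    λ_7 → (4, 6)
    λ_8 → (4, 6)

The 8 indices split into 2 linkage classes (same alcove rep ⇔ same W_11-dot-orbit):

[[1, 2, 3, 4, 5], [6, 7, 8]]


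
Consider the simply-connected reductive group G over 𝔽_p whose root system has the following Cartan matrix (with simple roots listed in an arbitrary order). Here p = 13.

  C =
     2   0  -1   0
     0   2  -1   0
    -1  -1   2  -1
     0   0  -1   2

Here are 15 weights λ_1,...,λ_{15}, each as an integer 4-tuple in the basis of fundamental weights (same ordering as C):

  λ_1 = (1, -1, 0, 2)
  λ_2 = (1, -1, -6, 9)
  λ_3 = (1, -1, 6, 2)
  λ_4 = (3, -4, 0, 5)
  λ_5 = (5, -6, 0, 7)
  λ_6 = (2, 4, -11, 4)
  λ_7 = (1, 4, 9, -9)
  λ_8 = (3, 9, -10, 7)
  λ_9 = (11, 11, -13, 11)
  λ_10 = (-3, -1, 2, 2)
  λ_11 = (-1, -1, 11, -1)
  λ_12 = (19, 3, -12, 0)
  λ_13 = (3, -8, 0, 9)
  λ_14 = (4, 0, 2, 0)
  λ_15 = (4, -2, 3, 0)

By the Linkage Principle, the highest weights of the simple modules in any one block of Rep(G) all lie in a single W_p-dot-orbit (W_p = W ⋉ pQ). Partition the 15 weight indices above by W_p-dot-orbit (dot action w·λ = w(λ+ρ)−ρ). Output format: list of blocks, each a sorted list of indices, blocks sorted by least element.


D_4 Cartan matrix, 4 simple roots permuted; ρ=(1,1,1,1).

Each λ_j+ρ reduced to Ā_13; 4-tuples below use C's row order:

  1: (2, 0, 1, 3);  2: (0, 2, 3, 2);  3: (2, 0, 1, 3);  4: (2, 1, 2, 4);  5: (2, 1, 2, 4);  6: (0, 2, 3, 2);  7: (2, 1, 2, 4);  8: (5, 1, 3, 1);  9: (0, 0, 1, 0);  10: (2, 0, 1, 3);  11: (0, 0, 1, 0);  12: (2, 0, 1, 3);  13: (2, 1, 2, 4);  14: (5, 1, 3, 1);  15: (5, 1, 3, 1)

These 15 weights hit 5 W_13-dot-orbits; sizes (4, 2, 4, 3, 2):

[[1, 3, 10, 12], [2, 6], [4, 5, 7, 13], [8, 14, 15], [9, 11]]


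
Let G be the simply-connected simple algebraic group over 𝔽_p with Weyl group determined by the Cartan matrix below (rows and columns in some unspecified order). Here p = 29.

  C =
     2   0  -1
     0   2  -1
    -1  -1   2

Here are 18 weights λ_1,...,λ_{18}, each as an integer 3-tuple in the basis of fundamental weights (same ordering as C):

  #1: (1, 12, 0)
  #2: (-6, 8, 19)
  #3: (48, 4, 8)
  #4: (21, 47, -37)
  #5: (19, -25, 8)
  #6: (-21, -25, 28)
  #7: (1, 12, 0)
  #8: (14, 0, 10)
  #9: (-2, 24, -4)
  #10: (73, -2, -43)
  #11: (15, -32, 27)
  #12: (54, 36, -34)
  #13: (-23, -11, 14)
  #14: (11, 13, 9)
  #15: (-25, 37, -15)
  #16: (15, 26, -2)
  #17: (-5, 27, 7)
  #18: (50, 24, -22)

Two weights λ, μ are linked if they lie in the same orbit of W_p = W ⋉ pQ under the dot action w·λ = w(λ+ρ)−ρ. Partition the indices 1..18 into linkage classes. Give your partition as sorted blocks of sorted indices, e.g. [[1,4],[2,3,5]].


A_3 Cartan matrix, 3 simple roots permuted; ρ=(1,1,1).

Alcove-folded reps (p=29, 18 weights, presented ϖ-order):

  λ_1 → (2, 13, 1);  λ_2 → (5, 9, 15);  λ_3 → (5, 9, 15);  λ_4 → (5, 7, 10);  λ_5 → (5, 9, 15);  λ_6 → (5, 9, 15);  λ_7 → (2, 13, 1);  λ_8 → (15, 1, 11);  λ_9 → (3, 21, 1);  λ_10 → (2, 13, 1);  λ_11 → (2, 13, 1);  λ_12 → (3, 21, 1);  λ_13 → (5, 7, 10);  λ_14 → (5, 7, 10);  λ_15 → (5, 9, 15);  λ_16 → (2, 13, 1);  λ_17 → (3, 21, 1);  λ_18 → (3, 21, 1)

These 18 weights hit 5 W_29-dot-orbits; sizes (5, 5, 3, 1, 4):

[[1, 7, 10, 11, 16], [2, 3, 5, 6, 15], [4, 13, 14], [8], [9, 12, 17, 18]]


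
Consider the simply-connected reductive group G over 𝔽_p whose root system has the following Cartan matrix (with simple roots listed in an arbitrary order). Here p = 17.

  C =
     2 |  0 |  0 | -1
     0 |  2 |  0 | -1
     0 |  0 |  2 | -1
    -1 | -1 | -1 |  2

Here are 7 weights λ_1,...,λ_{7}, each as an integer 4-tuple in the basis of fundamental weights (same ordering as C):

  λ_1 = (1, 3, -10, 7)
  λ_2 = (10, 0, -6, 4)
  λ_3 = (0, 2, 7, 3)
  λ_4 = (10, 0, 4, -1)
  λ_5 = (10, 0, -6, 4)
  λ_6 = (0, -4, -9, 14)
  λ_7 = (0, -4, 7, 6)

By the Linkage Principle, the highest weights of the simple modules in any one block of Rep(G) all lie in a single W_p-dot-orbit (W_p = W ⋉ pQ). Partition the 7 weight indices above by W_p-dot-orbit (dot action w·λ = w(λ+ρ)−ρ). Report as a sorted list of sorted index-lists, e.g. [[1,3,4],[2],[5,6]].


Dynkin diagram of C (from the 6 off-diagonal −1 entries): D_4.

λ_j+ρ reflected into Ā_17 (⟨·,θ^∨⟩≤17); 4-tuples as given:

  1: (1, 3, 8, 1)
  2: (11, 1, 5, 0)
  3: (1, 3, 8, 1)
  4: (11, 1, 5, 0)
  5: (11, 1, 5, 0)
  6: (1, 3, 8, 1)
  7: (1, 3, 8, 1)

Linkage partition of the 7 weights (2 classes, p=17):

[[1, 3, 6, 7], [2, 4, 5]]


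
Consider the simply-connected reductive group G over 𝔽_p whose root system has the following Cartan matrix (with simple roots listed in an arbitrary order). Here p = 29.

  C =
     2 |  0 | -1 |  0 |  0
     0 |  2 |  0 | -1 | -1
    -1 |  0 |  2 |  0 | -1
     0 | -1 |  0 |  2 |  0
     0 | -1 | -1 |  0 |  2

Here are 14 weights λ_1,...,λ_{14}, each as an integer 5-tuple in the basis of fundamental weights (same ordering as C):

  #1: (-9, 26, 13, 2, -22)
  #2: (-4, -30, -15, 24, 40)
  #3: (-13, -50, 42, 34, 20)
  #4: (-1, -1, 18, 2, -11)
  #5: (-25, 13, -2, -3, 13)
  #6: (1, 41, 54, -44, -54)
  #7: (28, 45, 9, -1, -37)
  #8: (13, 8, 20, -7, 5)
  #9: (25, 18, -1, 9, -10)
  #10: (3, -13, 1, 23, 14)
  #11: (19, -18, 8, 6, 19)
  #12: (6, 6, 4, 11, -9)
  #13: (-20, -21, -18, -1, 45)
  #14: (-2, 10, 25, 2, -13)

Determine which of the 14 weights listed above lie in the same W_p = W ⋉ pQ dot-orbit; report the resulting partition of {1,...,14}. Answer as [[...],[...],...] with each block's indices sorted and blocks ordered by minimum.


Root system A_5: the 5×5 matrix C matches after relabeling.

Each λ_j+ρ reduced to Ā_29; 5-tuples below use C's row order:

  λ_1+ρ ↦ (6, 6, 8, 2, 6);  λ_2+ρ ↦ (0, 12, 2, 8, 3);  λ_3+ρ ↦ (6, 6, 8, 2, 6);  λ_4+ρ ↦ (0, 3, 9, 7, 0);  λ_5+ρ ↦ (1, 1, 13, 2, 11);  λ_6+ρ ↦ (1, 1, 13, 2, 11);  λ_7+ρ ↦ (0, 3, 9, 7, 0);  λ_8+ρ ↦ (6, 6, 8, 2, 6);  λ_9+ρ ↦ (0, 3, 9, 7, 0);  λ_10+ρ ↦ (0, 12, 2, 8, 3);  λ_11+ρ ↦ (0, 3, 9, 7, 0);  λ_12+ρ ↦ (4, 1, 3, 11, 4);  λ_13+ρ ↦ (0, 3, 9, 7, 0);  λ_14+ρ ↦ (1, 1, 13, 2, 11)

Grouping the 14 weights by Ā_29-representative: 5 linkage classes.

[[1, 3, 8], [2, 10], [4, 7, 9, 11, 13], [5, 6, 14], [12]]


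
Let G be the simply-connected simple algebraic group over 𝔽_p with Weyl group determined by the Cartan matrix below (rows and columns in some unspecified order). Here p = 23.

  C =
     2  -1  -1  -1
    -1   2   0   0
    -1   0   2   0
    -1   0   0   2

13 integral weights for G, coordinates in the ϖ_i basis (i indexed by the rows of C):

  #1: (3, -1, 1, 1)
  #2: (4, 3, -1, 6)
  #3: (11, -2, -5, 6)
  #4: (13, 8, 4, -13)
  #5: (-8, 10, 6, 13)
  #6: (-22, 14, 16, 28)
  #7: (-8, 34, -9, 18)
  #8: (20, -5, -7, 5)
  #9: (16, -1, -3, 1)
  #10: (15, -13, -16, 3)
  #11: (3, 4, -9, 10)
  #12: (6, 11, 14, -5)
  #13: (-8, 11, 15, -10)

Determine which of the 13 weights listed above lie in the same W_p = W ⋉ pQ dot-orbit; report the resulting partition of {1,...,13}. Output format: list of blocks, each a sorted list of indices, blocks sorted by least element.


Root system D_4: the 4×4 matrix C matches after relabeling.

Alcove-folded reps (p=23, 13 weights, presented ϖ-order):

  λ_1 → (4, 0, 2, 2);  λ_2 → (5, 4, 0, 7);  λ_3 → (4, 1, 4, 7);  λ_4 → (5, 4, 0, 7);  λ_5 → (5, 4, 0, 7);  λ_6 → (4, 0, 2, 2);  λ_7 → (4, 1, 4, 7);  λ_8 → (4, 0, 2, 2);  λ_9 → (4, 0, 2, 2);  λ_10 → (4, 1, 4, 7);  λ_11 → (4, 1, 4, 7);  λ_12 → (4, 1, 4, 7);  λ_13 → (5, 4, 0, 7)

3 distinct reps among the 13 weights ⇒ 3 W_23-linkage classes:

[[1, 6, 8, 9], [2, 4, 5, 13], [3, 7, 10, 11, 12]]


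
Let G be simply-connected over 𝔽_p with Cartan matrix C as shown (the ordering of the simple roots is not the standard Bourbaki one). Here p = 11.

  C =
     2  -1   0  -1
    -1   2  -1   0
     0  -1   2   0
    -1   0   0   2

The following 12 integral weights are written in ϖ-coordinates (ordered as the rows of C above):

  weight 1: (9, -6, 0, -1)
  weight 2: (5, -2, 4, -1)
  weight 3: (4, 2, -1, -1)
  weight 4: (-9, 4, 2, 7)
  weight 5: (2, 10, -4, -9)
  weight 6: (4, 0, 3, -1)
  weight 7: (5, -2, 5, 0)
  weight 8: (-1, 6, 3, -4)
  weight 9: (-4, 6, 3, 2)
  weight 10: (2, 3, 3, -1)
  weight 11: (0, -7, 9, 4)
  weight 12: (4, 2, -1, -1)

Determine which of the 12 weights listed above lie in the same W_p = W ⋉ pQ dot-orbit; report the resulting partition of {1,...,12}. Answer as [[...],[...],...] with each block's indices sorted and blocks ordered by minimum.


Root system A_4: the 4×4 matrix C matches after relabeling.

W_11-reps of the 12 weights in Ā_11 (same 4-coord order as C):

  λ_1+ρ ↦ (5, 1, 4, 0)
  λ_2+ρ ↦ (5, 1, 4, 0)
  λ_3+ρ ↦ (5, 3, 0, 0)
  λ_4+ρ ↦ (5, 3, 0, 0)
  λ_5+ρ ↦ (5, 3, 0, 0)
  λ_6+ρ ↦ (5, 1, 4, 0)
  λ_7+ρ ↦ (5, 1, 4, 0)
  λ_8+ρ ↦ (3, 4, 4, 0)
  λ_9+ρ ↦ (3, 4, 4, 0)
  λ_10+ρ ↦ (3, 4, 4, 0)
  λ_11+ρ ↦ (5, 1, 4, 0)
  λ_12+ρ ↦ (5, 3, 0, 0)

Partition of {1..12} into 3 W_11-dot-orbits:

[[1, 2, 6, 7, 11], [3, 4, 5, 12], [8, 9, 10]]


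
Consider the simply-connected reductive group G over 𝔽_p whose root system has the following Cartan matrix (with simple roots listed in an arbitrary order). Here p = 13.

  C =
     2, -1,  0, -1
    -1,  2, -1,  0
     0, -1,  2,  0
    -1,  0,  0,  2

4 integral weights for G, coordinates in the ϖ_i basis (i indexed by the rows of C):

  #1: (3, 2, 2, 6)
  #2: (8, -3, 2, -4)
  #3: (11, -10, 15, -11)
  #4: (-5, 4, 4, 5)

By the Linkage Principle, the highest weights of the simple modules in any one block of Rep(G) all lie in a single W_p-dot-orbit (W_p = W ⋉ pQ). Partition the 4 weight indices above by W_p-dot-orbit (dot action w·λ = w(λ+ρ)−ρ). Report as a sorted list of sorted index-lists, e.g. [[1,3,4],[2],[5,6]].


C ↔ A_4 under row/col permutation; |W(A_4)| = 120.

Folding the 4 weights λ_j+ρ into Ā_13 (reps in the given 4-coord order):

    [1] (4, 2, 1, 3)
    [2] (4, 2, 1, 3)
    [3] (4, 2, 1, 3)
    [4] (4, 1, 5, 2)

Linkage partition of the 4 weights (2 classes, p=13):

[[1, 2, 3], [4]]


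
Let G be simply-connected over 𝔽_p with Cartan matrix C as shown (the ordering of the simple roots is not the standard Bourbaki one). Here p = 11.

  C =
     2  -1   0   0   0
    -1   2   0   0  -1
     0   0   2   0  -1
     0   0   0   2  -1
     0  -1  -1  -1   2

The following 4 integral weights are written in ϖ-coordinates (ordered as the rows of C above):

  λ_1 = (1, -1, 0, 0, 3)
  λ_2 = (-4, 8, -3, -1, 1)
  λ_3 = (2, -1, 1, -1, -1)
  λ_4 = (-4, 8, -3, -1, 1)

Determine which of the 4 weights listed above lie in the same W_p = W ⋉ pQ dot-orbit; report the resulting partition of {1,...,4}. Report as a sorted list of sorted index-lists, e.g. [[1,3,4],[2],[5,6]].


D_5 Cartan matrix, 5 simple roots permuted; ρ=(1,1,1,1,1).

Folding the 4 weights λ_j+ρ into Ā_11 (reps in the given 5-coord order):

    λ_1+ρ ↦ (1, 1, 1, 1, 3)
    λ_2+ρ ↦ (3, 0, 2, 0, 0)
    λ_3+ρ ↦ (3, 0, 2, 0, 0)
    λ_4+ρ ↦ (3, 0, 2, 0, 0)

Grouping the 4 weights by Ā_11-representative: 2 linkage classes.

[[1], [2, 3, 4]]


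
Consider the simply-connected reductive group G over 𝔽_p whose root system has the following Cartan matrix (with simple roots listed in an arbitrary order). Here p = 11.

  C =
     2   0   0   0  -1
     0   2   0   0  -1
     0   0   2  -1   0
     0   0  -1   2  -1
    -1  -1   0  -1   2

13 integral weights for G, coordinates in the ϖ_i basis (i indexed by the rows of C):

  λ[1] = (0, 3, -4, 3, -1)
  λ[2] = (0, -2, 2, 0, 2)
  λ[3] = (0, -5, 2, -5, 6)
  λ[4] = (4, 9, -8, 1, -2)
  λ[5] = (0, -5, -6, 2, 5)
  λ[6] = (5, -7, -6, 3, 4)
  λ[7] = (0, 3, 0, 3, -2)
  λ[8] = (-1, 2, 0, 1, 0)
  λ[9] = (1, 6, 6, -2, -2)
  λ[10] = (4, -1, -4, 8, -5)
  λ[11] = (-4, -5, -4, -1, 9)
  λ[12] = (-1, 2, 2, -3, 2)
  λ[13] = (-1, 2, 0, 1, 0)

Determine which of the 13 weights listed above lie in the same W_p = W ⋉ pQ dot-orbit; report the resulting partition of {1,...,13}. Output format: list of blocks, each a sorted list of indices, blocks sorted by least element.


Root system D_5: the 5×5 matrix C matches after relabeling.

Ā_11 reps of the 13 weights (D_5, coords as presented):

    [1] (1, 4, 3, 1, 0)
    [2] (1, 1, 3, 1, 2)
    [3] (0, 3, 1, 2, 1)
    [4] (1, 4, 3, 1, 0)
    [5] (1, 4, 3, 1, 0)
    [6] (2, 2, 0, 1, 2)
    [7] (0, 3, 1, 2, 1)
    [8] (0, 3, 1, 2, 1)
    [9] (1, 4, 3, 1, 0)
    [10] (1, 4, 3, 1, 0)
    [11] (3, 4, 0, 1, 0)
    [12] (0, 3, 1, 2, 1)
    [13] (0, 3, 1, 2, 1)

5 distinct reps among the 13 weights ⇒ 5 W_11-linkage classes:

[[1, 4, 5, 9, 10], [2], [3, 7, 8, 12, 13], [6], [11]]


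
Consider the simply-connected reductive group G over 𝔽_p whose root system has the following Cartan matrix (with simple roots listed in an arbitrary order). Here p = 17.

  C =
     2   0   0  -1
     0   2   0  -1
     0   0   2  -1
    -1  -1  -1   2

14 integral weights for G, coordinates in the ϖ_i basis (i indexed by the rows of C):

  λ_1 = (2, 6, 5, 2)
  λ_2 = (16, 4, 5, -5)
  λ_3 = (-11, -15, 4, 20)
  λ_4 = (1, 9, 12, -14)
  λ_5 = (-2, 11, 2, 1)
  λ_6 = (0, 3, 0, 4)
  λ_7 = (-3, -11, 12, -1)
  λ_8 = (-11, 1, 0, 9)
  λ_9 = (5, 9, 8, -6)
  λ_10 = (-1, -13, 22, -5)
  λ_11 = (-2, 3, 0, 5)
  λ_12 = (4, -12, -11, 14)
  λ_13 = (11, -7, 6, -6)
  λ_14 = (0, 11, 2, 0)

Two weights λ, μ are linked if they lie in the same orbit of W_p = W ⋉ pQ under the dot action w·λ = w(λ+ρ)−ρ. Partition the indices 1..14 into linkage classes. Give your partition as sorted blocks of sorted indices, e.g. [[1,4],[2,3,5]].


Type D_4, rank 4, |W|=192; reorder rows/cols to standard.

Each λ_j+ρ reduced to Ā_17; 4-tuples below use C's row order:

  λ_1+ρ ↦ (1, 5, 4, 2);  λ_2+ρ ↦ (10, 2, 1, 0);  λ_3+ρ ↦ (1, 5, 4, 2);  λ_4+ρ ↦ (10, 2, 1, 0);  λ_5+ρ ↦ (1, 12, 3, 0);  λ_6+ρ ↦ (1, 4, 1, 5);  λ_7+ρ ↦ (10, 2, 1, 0);  λ_8+ρ ↦ (10, 2, 1, 0);  λ_9+ρ ↦ (1, 5, 4, 2);  λ_10+ρ ↦ (10, 2, 1, 0);  λ_11+ρ ↦ (1, 4, 1, 5);  λ_12+ρ ↦ (1, 5, 4, 2);  λ_13+ρ ↦ (1, 5, 4, 2);  λ_14+ρ ↦ (1, 12, 3, 0)

Partition of {1..14} into 4 W_17-dot-orbits:

[[1, 3, 9, 12, 13], [2, 4, 7, 8, 10], [5, 14], [6, 11]]


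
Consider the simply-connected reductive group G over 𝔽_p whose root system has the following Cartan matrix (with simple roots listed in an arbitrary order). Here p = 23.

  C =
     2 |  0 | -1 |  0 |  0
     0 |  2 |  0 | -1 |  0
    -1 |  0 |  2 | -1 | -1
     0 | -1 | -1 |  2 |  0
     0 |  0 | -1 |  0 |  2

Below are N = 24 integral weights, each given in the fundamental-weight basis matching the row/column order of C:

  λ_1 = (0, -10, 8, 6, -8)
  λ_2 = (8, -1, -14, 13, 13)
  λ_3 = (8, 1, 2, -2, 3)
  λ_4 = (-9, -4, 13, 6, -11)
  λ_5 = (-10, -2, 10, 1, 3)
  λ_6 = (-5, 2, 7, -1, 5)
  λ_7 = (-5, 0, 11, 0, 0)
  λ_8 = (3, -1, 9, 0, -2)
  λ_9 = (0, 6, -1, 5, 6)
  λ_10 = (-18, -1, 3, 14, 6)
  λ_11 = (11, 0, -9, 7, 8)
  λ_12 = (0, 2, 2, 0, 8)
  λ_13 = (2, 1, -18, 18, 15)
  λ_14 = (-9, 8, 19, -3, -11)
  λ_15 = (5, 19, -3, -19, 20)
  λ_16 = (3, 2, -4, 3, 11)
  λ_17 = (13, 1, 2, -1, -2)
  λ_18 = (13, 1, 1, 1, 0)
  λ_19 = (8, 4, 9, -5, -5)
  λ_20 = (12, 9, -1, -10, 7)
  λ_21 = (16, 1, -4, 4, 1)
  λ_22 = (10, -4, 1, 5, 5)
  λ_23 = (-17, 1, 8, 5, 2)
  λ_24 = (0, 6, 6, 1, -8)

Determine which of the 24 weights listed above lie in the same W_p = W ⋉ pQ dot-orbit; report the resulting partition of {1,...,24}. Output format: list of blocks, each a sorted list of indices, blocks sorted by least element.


D_5 Cartan matrix, 5 simple roots permuted; ρ=(1,1,1,1,1).

Folding the 24 weights λ_j+ρ into Ā_23 (reps in the given 5-coord order):

  λ_1+ρ ↦ (1, 7, 0, 2, 7)
  λ_2+ρ ↦ (4, 1, 8, 0, 1)
  λ_3+ρ ↦ (9, 1, 2, 1, 4)
  λ_4+ρ ↦ (4, 3, 4, 0, 6)
  λ_5+ρ ↦ (9, 1, 2, 1, 4)
  λ_6+ρ ↦ (4, 3, 4, 0, 6)
  λ_7+ρ ↦ (4, 1, 8, 0, 1)
  λ_8+ρ ↦ (4, 1, 8, 0, 1)
  λ_9+ρ ↦ (1, 7, 0, 2, 7)
  λ_10+ρ ↦ (4, 3, 4, 0, 6)
  λ_11+ρ ↦ (4, 1, 8, 0, 1)
  λ_12+ρ ↦ (1, 3, 3, 1, 9)
  λ_13+ρ ↦ (14, 2, 2, 0, 1)
  λ_14+ρ ↦ (4, 3, 4, 0, 6)
  λ_15+ρ ↦ (14, 2, 2, 0, 1)
  λ_16+ρ ↦ (1, 3, 3, 1, 9)
  λ_17+ρ ↦ (14, 2, 2, 0, 1)
  λ_18+ρ ↦ (14, 2, 2, 0, 1)
  λ_19+ρ ↦ (9, 1, 2, 1, 4)
  λ_20+ρ ↦ (4, 1, 8, 0, 1)
  λ_21+ρ ↦ (14, 2, 2, 0, 1)
  λ_22+ρ ↦ (9, 1, 2, 1, 4)
  λ_23+ρ ↦ (9, 1, 2, 1, 4)
  λ_24+ρ ↦ (1, 7, 0, 2, 7)

6 distinct reps among the 24 weights ⇒ 6 W_23-linkage classes:

[[1, 9, 24], [2, 7, 8, 11, 20], [3, 5, 19, 22, 23], [4, 6, 10, 14], [12, 16], [13, 15, 17, 18, 21]]


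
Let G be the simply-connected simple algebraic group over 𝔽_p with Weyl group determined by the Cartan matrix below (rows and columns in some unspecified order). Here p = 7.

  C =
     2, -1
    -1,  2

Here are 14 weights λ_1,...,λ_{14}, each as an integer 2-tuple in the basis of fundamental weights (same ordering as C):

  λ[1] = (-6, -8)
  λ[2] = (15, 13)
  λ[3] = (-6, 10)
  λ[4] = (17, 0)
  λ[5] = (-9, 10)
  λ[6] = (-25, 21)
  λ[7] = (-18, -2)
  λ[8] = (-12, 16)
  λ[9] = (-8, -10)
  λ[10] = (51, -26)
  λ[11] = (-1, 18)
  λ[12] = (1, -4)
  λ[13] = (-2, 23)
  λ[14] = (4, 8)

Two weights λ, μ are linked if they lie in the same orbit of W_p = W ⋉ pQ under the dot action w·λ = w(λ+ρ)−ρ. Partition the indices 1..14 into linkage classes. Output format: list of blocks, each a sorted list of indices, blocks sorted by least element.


Root system A_2: the 2×2 matrix C matches after relabeling.

Each λ_j+ρ reduced to Ā_7; 2-tuples below use C's row order:

  [1] (2, 0) · [2] (2, 0) · [3] (1, 2) · [4] (1, 2) · [5] (3, 1) · [6] (1, 2) · [7] (3, 1) · [8] (3, 1) · [9] (2, 0) · [10] (3, 1) · [11] (2, 0) · [12] (1, 2) · [13] (1, 2) · [14] (2, 0)

Linkage partition of the 14 weights (3 classes, p=7):

[[1, 2, 9, 11, 14], [3, 4, 6, 12, 13], [5, 7, 8, 10]]
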